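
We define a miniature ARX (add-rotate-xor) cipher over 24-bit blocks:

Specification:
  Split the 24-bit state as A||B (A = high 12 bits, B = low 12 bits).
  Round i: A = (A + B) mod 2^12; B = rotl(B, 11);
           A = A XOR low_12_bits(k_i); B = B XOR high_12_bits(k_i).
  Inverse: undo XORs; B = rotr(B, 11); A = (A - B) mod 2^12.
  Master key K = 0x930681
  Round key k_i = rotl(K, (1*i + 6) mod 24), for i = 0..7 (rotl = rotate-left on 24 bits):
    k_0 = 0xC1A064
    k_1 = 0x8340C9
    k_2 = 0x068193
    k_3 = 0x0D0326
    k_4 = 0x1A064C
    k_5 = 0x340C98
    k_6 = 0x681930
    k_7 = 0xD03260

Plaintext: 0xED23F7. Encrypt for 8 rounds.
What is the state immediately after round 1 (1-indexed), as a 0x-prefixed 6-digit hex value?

s_0 = plaintext = 0xED23F7
s_1 = Round(s_0, k_0) = 0x2AD5E1
s_2 = Round(s_1, k_1) = 0x8472C4
s_3 = Round(s_2, k_2) = 0xA9810A
s_4 = Round(s_3, k_3) = 0x884055
s_5 = Round(s_4, k_4) = 0xE9598A
s_6 = Round(s_5, k_5) = 0x487785
s_7 = Round(s_6, k_6) = 0x53CD43
s_8 = Round(s_7, k_7) = 0x01F3A2

0x2AD5E1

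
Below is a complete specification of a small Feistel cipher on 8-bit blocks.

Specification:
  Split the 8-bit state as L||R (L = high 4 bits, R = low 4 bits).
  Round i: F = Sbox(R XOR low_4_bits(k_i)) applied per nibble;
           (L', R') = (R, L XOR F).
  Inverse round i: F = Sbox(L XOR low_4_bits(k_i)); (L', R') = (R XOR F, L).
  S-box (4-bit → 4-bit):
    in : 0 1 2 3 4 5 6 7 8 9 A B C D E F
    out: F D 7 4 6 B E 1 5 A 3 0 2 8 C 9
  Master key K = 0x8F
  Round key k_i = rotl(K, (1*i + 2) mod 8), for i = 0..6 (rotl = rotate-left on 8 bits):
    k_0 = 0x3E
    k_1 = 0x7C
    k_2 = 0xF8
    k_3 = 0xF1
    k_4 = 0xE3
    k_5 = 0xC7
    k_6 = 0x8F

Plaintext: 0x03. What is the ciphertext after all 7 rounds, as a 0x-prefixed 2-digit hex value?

s_0 = plaintext = 0x03
s_1 = Round(s_0, k_0) = 0x38
s_2 = Round(s_1, k_1) = 0x85
s_3 = Round(s_2, k_2) = 0x50
s_4 = Round(s_3, k_3) = 0x08
s_5 = Round(s_4, k_4) = 0x80
s_6 = Round(s_5, k_5) = 0x09
s_7 = Round(s_6, k_6) = 0x9E

0x9E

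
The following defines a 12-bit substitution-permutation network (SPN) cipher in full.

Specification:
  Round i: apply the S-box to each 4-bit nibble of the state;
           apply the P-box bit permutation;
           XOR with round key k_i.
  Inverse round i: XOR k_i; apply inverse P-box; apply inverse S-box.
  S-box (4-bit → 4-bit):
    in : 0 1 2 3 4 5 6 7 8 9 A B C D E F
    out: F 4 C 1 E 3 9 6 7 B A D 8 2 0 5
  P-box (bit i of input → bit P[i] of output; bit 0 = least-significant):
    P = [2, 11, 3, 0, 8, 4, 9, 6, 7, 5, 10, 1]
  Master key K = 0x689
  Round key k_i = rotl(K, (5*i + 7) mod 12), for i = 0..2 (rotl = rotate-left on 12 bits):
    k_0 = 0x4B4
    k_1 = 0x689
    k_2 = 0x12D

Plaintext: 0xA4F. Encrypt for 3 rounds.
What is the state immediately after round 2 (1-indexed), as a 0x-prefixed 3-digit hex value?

0xE4A

s_0 = plaintext = 0xA4F
s_1 = Round(s_0, k_0) = 0x6CA
s_2 = Round(s_1, k_1) = 0xE4A
s_3 = Round(s_2, k_2) = 0xB7C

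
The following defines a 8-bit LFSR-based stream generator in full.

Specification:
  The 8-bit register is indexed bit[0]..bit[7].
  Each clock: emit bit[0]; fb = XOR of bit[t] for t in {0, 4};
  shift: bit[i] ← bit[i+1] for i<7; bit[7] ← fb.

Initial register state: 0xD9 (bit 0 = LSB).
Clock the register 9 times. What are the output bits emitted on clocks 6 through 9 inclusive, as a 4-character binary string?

0110

reg_0 = 0xD9
clock 1: out=1, reg = 0x6C
clock 2: out=0, reg = 0x36
clock 3: out=0, reg = 0x9B
clock 4: out=1, reg = 0x4D
clock 5: out=1, reg = 0xA6
clock 6: out=0, reg = 0x53
clock 7: out=1, reg = 0x29
clock 8: out=1, reg = 0x94
clock 9: out=0, reg = 0xCA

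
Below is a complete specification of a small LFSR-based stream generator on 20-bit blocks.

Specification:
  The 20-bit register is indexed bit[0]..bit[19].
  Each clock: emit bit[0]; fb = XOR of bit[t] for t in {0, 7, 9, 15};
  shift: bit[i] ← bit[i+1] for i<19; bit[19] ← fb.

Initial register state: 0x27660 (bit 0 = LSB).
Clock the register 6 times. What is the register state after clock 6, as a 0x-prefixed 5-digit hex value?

reg_0 = 0x27660
clock 1: out=0, reg = 0x93B30
clock 2: out=0, reg = 0xC9D98
clock 3: out=0, reg = 0x64ECC
clock 4: out=0, reg = 0x32766
clock 5: out=0, reg = 0x993B3
clock 6: out=1, reg = 0x4C9D9

0x4C9D9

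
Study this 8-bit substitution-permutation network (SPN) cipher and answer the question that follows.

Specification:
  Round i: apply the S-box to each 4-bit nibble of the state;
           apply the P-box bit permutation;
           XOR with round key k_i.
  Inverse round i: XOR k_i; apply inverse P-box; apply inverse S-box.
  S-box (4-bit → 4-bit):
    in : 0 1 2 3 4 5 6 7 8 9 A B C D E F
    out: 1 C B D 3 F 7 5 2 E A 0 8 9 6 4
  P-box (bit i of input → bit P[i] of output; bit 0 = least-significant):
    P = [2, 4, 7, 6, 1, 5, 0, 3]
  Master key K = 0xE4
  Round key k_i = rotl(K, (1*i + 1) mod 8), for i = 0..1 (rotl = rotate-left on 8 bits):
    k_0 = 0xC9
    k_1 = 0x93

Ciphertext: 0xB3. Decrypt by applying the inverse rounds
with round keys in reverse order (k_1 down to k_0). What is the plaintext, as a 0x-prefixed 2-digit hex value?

0x0C

s_0 = ciphertext = 0xB3
s_1 = InvRound(s_0, k_1) = 0x8B
s_2 = InvRound(s_1, k_0) = 0x0C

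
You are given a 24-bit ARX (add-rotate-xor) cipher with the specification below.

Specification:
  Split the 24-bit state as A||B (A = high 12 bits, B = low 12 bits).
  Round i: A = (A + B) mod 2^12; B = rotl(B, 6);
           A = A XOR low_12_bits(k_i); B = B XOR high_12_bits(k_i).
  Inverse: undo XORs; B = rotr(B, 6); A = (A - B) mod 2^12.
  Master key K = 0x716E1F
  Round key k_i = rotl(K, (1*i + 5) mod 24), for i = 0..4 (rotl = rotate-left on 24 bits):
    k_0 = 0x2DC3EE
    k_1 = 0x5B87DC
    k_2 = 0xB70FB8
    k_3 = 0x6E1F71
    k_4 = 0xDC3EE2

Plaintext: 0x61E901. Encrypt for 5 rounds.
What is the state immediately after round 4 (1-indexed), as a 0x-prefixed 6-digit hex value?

s_0 = plaintext = 0x61E901
s_1 = Round(s_0, k_0) = 0xCF12B8
s_2 = Round(s_1, k_1) = 0x875BB2
s_3 = Round(s_2, k_2) = 0xB9F7DE
s_4 = Round(s_3, k_3) = 0xC0C17E
s_5 = Round(s_4, k_4) = 0x368246

0xC0C17E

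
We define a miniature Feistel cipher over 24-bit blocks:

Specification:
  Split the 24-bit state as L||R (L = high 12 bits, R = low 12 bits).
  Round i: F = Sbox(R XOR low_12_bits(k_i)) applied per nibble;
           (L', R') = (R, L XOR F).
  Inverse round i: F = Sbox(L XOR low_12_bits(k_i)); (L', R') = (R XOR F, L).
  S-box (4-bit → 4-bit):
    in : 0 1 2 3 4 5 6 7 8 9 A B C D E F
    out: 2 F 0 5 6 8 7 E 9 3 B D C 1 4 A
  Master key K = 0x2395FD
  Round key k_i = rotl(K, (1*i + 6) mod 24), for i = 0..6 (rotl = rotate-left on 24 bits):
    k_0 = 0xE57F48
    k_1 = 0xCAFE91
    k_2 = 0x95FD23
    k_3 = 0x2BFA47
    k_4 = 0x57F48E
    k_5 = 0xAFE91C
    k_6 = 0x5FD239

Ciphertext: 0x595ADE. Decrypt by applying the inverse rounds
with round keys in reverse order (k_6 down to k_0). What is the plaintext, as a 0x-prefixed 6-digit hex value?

s_0 = ciphertext = 0x595ADE
s_1 = InvRound(s_0, k_6) = 0x462595
s_2 = InvRound(s_1, k_5) = 0x471462
s_3 = InvRound(s_2, k_4) = 0x6C8471
s_4 = InvRound(s_3, k_3) = 0x8EB6C8
s_5 = InvRound(s_4, k_2) = 0xE018EB
s_6 = InvRound(s_5, k_1) = 0xAD9E01
s_7 = InvRound(s_6, k_0) = 0x63EAD9

0x63EAD9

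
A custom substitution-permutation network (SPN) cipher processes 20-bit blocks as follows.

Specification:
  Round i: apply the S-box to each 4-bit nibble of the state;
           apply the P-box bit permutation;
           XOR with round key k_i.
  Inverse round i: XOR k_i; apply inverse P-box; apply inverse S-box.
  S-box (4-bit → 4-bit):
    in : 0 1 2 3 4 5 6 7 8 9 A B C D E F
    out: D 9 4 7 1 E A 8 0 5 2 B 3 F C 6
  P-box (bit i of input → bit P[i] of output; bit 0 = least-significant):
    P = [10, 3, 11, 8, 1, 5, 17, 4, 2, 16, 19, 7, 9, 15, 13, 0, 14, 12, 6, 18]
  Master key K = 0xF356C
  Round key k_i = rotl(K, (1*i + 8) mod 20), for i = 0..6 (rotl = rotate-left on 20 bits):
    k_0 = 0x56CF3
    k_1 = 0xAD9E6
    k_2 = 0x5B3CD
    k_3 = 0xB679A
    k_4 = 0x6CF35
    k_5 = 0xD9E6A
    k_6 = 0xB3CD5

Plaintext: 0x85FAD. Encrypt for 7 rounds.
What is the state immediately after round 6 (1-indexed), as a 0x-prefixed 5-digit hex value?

s_0 = plaintext = 0x85FAD
s_1 = Round(s_0, k_0) = 0xCC1DA
s_2 = Round(s_1, k_1) = 0x80B58
s_3 = Round(s_2, k_2) = 0x69178
s_4 = Round(s_3, k_3) = 0xF550E
s_5 = Round(s_4, k_4) = 0xD76E6
s_6 = Round(s_5, k_5) = 0xACFB3
s_7 = Round(s_6, k_6) = 0x2A2EF

0xACFB3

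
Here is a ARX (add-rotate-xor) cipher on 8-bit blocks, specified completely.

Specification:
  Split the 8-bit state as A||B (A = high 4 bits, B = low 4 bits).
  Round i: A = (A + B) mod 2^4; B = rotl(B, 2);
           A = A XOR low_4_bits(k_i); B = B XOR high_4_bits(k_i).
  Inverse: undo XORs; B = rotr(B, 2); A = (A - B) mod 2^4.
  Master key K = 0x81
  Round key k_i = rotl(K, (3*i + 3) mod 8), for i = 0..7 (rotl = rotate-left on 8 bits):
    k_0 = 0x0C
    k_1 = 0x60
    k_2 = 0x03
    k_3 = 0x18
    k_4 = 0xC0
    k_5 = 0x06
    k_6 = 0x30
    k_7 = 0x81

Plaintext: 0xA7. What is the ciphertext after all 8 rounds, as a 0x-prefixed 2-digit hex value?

s_0 = plaintext = 0xA7
s_1 = Round(s_0, k_0) = 0xDD
s_2 = Round(s_1, k_1) = 0xA1
s_3 = Round(s_2, k_2) = 0x84
s_4 = Round(s_3, k_3) = 0x40
s_5 = Round(s_4, k_4) = 0x4C
s_6 = Round(s_5, k_5) = 0x63
s_7 = Round(s_6, k_6) = 0x9F
s_8 = Round(s_7, k_7) = 0x97

0x97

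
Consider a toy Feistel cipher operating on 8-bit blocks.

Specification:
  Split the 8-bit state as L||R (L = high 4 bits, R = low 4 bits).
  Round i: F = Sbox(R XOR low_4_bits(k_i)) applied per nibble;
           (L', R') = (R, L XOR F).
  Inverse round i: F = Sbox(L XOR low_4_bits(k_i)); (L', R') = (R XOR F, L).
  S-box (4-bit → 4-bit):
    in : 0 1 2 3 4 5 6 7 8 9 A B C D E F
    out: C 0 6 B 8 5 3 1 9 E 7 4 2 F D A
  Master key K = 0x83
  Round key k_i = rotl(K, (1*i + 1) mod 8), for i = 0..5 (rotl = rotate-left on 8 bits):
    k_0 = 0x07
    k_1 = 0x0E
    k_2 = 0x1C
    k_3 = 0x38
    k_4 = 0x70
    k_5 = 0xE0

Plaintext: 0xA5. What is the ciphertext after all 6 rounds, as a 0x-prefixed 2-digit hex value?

0xBA

s_0 = plaintext = 0xA5
s_1 = Round(s_0, k_0) = 0x5C
s_2 = Round(s_1, k_1) = 0xC3
s_3 = Round(s_2, k_2) = 0x36
s_4 = Round(s_3, k_3) = 0x6E
s_5 = Round(s_4, k_4) = 0xEB
s_6 = Round(s_5, k_5) = 0xBA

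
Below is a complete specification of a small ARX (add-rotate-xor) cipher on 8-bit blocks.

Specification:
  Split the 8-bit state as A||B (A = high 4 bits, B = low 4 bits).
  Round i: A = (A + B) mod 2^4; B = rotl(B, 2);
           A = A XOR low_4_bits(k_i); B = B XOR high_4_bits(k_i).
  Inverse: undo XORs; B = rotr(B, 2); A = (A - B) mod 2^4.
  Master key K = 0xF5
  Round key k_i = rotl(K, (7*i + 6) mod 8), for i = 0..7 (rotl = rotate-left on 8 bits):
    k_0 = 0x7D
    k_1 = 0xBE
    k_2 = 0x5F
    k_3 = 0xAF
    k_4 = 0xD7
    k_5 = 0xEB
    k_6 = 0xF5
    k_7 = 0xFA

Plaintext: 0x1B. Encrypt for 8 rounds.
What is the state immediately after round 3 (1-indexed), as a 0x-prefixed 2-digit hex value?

s_0 = plaintext = 0x1B
s_1 = Round(s_0, k_0) = 0x19
s_2 = Round(s_1, k_1) = 0x4D
s_3 = Round(s_2, k_2) = 0xE2
s_4 = Round(s_3, k_3) = 0xF2
s_5 = Round(s_4, k_4) = 0x65
s_6 = Round(s_5, k_5) = 0x0B
s_7 = Round(s_6, k_6) = 0xE1
s_8 = Round(s_7, k_7) = 0x5B

0xE2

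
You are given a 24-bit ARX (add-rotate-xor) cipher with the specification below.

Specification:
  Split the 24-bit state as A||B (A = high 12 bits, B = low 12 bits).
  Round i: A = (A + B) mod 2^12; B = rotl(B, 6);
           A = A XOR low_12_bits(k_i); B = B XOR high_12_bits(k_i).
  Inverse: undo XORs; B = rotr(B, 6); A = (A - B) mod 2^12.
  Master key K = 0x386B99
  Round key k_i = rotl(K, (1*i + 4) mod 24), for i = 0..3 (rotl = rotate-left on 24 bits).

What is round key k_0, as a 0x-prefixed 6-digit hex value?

K = 0x386B99
k_0 = rotl(K, (1*0+4) mod 24) = rotl(K, 4) = 0x86B993

0x86B993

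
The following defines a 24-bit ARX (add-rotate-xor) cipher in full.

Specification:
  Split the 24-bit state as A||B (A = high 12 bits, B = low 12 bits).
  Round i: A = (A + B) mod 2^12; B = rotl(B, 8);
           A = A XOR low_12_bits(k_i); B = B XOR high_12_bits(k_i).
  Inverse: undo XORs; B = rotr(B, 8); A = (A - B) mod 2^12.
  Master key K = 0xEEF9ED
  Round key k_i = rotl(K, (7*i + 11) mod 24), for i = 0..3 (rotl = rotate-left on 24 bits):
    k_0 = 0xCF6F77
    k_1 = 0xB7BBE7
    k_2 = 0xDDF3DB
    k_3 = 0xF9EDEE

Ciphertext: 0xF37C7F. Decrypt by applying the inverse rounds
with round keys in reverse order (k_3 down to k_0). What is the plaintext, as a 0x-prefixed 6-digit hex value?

0x22A717

s_0 = ciphertext = 0xF37C7F
s_1 = InvRound(s_0, k_3) = 0x4C6E13
s_2 = InvRound(s_1, k_2) = 0xA5ACC3
s_3 = InvRound(s_2, k_1) = 0x636B87
s_4 = InvRound(s_3, k_0) = 0x22A717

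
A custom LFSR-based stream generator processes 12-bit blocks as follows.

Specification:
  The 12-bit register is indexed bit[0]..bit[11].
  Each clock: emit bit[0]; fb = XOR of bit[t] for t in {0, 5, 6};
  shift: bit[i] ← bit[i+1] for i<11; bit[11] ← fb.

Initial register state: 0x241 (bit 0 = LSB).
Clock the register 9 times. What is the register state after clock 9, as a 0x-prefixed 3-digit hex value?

0xED1

reg_0 = 0x241
clock 1: out=1, reg = 0x120
clock 2: out=0, reg = 0x890
clock 3: out=0, reg = 0x448
clock 4: out=0, reg = 0xA24
clock 5: out=0, reg = 0xD12
clock 6: out=0, reg = 0x689
clock 7: out=1, reg = 0xB44
clock 8: out=0, reg = 0xDA2
clock 9: out=0, reg = 0xED1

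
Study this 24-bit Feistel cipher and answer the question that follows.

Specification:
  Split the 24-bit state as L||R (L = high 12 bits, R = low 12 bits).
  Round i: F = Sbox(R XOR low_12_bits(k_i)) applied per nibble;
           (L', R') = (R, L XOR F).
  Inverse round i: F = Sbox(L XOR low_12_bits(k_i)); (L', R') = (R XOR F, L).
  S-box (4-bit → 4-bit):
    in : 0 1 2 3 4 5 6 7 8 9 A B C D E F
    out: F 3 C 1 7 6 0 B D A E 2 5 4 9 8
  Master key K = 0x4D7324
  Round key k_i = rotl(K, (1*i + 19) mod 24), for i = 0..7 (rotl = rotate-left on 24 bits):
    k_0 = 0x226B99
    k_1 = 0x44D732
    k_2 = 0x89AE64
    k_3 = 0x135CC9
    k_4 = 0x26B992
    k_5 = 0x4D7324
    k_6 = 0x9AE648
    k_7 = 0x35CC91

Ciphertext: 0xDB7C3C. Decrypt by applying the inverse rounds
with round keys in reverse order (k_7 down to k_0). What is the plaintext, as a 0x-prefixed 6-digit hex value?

s_0 = ciphertext = 0xDB7C3C
s_1 = InvRound(s_0, k_7) = 0xFFCDB7
s_2 = InvRound(s_1, k_6) = 0x790FFC
s_3 = InvRound(s_2, k_5) = 0x8DB790
s_4 = InvRound(s_3, k_4) = 0x4EA8DB
s_5 = InvRound(s_4, k_3) = 0x51A4EA
s_6 = InvRound(s_5, k_2) = 0x65351A
s_7 = InvRound(s_6, k_1) = 0x619653
s_8 = InvRound(s_7, k_0) = 0x28C619

0x28C619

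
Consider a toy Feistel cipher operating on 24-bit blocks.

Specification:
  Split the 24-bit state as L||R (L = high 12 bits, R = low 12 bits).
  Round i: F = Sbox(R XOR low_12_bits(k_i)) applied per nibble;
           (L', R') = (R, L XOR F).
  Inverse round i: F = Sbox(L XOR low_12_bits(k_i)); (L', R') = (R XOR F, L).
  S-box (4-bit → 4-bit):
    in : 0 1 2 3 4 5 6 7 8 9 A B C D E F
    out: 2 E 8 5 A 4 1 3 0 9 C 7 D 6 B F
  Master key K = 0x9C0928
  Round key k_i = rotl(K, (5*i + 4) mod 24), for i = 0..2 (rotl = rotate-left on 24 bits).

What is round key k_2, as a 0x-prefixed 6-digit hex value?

0x4A2702

K = 0x9C0928
k_0 = rotl(K, (5*0+4) mod 24) = rotl(K, 4) = 0xC09289
k_1 = rotl(K, (5*1+4) mod 24) = rotl(K, 9) = 0x125138
k_2 = rotl(K, (5*2+4) mod 24) = rotl(K, 14) = 0x4A2702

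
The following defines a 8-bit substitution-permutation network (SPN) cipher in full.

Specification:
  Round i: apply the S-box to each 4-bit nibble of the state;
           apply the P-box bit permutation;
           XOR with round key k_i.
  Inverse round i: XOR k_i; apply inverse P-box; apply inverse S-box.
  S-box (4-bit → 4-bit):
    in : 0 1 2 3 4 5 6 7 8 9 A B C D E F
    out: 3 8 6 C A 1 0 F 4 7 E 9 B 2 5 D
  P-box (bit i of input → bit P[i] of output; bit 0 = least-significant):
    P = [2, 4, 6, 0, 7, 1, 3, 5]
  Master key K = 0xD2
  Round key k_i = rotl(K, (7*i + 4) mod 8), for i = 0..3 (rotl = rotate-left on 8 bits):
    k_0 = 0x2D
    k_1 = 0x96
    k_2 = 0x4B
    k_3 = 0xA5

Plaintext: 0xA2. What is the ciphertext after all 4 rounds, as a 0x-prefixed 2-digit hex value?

0xEF

s_0 = plaintext = 0xA2
s_1 = Round(s_0, k_0) = 0x57
s_2 = Round(s_1, k_1) = 0x43
s_3 = Round(s_2, k_2) = 0x28
s_4 = Round(s_3, k_3) = 0xEF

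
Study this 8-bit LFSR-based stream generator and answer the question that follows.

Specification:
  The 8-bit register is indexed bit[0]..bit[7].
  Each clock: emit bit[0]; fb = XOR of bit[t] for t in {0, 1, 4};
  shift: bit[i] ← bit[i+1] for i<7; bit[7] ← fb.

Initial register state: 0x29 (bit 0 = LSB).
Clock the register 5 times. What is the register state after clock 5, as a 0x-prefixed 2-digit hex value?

0x79

reg_0 = 0x29
clock 1: out=1, reg = 0x94
clock 2: out=0, reg = 0xCA
clock 3: out=0, reg = 0xE5
clock 4: out=1, reg = 0xF2
clock 5: out=0, reg = 0x79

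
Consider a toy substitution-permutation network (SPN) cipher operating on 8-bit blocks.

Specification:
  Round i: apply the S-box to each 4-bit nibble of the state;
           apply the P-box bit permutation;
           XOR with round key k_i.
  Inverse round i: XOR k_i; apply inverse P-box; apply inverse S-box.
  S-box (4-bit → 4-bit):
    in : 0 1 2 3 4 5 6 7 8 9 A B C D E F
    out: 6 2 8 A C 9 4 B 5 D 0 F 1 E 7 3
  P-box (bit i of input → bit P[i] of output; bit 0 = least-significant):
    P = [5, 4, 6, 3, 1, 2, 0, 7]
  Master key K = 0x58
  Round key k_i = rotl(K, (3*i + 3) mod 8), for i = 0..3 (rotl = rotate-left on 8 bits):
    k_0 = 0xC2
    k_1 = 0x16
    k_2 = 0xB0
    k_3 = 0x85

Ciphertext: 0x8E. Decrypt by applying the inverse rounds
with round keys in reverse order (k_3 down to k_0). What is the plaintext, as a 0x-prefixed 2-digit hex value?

s_0 = ciphertext = 0x8E
s_1 = InvRound(s_0, k_3) = 0x82
s_2 = InvRound(s_1, k_2) = 0xCF
s_3 = InvRound(s_2, k_1) = 0x4D
s_4 = InvRound(s_3, k_0) = 0xB2

0xB2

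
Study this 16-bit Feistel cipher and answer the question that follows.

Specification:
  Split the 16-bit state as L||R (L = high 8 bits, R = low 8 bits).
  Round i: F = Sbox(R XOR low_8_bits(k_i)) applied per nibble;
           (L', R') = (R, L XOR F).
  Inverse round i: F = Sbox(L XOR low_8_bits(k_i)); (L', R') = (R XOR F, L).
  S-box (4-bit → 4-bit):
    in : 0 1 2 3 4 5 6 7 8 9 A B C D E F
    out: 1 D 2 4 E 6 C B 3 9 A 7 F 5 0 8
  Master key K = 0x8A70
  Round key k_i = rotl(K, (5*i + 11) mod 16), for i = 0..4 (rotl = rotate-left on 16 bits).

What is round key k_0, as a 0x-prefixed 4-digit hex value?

K = 0x8A70
k_0 = rotl(K, (5*0+11) mod 16) = rotl(K, 11) = 0x8453

0x8453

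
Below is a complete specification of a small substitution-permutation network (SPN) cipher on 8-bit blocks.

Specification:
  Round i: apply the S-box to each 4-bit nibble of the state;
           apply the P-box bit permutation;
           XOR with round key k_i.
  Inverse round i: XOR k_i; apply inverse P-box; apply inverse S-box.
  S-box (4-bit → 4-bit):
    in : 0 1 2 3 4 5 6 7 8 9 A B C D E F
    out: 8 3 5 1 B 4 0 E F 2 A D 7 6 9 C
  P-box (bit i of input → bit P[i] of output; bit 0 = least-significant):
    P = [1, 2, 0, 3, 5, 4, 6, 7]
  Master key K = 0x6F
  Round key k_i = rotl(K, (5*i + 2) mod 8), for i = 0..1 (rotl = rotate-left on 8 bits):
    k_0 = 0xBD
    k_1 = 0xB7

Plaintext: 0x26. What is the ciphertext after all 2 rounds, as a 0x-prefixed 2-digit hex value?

s_0 = plaintext = 0x26
s_1 = Round(s_0, k_0) = 0xDD
s_2 = Round(s_1, k_1) = 0xE2

0xE2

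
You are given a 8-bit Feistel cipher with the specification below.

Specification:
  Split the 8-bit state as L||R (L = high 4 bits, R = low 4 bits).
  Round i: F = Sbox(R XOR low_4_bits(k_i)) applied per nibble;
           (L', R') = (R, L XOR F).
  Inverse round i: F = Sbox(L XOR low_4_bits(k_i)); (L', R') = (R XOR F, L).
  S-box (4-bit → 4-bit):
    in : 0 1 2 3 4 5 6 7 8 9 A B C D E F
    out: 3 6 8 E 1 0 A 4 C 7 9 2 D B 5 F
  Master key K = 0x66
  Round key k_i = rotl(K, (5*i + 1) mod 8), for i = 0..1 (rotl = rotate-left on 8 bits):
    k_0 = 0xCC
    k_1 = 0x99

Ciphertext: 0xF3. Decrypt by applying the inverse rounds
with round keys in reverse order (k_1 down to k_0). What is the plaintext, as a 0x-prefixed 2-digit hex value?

0xF9

s_0 = ciphertext = 0xF3
s_1 = InvRound(s_0, k_1) = 0x9F
s_2 = InvRound(s_1, k_0) = 0xF9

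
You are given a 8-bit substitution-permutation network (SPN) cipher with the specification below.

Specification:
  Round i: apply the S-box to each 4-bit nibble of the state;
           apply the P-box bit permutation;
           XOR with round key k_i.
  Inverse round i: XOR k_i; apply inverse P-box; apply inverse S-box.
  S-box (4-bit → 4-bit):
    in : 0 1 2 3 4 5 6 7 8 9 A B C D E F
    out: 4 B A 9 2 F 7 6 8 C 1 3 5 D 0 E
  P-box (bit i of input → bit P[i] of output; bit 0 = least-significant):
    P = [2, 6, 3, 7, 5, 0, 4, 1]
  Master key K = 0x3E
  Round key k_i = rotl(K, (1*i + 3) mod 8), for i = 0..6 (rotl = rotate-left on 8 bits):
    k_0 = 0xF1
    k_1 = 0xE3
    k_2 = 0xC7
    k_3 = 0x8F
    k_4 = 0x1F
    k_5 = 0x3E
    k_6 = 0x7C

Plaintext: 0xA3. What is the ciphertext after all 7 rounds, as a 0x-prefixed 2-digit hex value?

0x31

s_0 = plaintext = 0xA3
s_1 = Round(s_0, k_0) = 0x55
s_2 = Round(s_1, k_1) = 0x1C
s_3 = Round(s_2, k_2) = 0xE8
s_4 = Round(s_3, k_3) = 0x0F
s_5 = Round(s_4, k_4) = 0xC7
s_6 = Round(s_5, k_5) = 0x46
s_7 = Round(s_6, k_6) = 0x31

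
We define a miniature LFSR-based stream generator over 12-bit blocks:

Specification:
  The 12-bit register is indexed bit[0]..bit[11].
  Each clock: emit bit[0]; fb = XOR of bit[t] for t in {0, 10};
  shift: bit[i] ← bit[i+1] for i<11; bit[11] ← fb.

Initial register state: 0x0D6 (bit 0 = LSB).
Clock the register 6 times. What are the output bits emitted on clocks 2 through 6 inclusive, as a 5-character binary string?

reg_0 = 0x0D6
clock 1: out=0, reg = 0x06B
clock 2: out=1, reg = 0x835
clock 3: out=1, reg = 0xC1A
clock 4: out=0, reg = 0xE0D
clock 5: out=1, reg = 0x706
clock 6: out=0, reg = 0xB83

11010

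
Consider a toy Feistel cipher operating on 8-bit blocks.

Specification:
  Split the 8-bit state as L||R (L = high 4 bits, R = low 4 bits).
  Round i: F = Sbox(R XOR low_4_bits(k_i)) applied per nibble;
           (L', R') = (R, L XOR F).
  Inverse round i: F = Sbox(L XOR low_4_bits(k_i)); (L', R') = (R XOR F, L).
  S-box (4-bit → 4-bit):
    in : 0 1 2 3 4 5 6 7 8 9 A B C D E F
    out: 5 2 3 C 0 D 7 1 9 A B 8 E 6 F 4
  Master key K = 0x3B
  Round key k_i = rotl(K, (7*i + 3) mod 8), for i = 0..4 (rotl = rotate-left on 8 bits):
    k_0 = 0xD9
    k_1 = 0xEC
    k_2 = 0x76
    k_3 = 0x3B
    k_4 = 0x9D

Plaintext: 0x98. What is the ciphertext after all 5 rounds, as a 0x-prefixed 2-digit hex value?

0x9F

s_0 = plaintext = 0x98
s_1 = Round(s_0, k_0) = 0x8B
s_2 = Round(s_1, k_1) = 0xB9
s_3 = Round(s_2, k_2) = 0x9F
s_4 = Round(s_3, k_3) = 0xF9
s_5 = Round(s_4, k_4) = 0x9F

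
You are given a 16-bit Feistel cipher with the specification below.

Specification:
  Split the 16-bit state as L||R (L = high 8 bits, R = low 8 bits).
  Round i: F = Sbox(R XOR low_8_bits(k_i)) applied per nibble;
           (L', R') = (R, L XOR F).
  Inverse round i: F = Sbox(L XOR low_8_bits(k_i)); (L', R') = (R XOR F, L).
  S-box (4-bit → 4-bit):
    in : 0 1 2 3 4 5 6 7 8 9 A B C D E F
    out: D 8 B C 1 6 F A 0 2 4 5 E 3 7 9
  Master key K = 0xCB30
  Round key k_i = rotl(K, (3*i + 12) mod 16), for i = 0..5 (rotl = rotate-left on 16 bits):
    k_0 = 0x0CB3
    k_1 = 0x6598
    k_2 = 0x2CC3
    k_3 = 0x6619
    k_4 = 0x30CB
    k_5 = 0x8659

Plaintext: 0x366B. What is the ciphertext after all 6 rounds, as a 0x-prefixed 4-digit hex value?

s_0 = plaintext = 0x366B
s_1 = Round(s_0, k_0) = 0x6B06
s_2 = Round(s_1, k_1) = 0x064C
s_3 = Round(s_2, k_2) = 0x4C0F
s_4 = Round(s_3, k_3) = 0x0FC3
s_5 = Round(s_4, k_4) = 0xC3DF
s_6 = Round(s_5, k_5) = 0xDFCC

0xDFCC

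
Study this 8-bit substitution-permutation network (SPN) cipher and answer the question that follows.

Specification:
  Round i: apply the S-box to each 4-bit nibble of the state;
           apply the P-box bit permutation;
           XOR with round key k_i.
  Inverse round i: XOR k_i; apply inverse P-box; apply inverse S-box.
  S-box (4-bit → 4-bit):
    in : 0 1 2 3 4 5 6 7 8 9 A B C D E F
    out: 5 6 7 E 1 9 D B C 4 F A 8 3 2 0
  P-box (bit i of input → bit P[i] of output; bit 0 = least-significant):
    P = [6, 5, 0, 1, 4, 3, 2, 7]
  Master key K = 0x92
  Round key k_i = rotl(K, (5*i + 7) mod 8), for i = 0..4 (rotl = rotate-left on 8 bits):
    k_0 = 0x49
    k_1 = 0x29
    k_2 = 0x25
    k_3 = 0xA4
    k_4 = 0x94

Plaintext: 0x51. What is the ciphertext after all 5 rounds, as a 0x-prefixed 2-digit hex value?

s_0 = plaintext = 0x51
s_1 = Round(s_0, k_0) = 0xF8
s_2 = Round(s_1, k_1) = 0x2A
s_3 = Round(s_2, k_2) = 0x5A
s_4 = Round(s_3, k_3) = 0x57
s_5 = Round(s_4, k_4) = 0x66

0x66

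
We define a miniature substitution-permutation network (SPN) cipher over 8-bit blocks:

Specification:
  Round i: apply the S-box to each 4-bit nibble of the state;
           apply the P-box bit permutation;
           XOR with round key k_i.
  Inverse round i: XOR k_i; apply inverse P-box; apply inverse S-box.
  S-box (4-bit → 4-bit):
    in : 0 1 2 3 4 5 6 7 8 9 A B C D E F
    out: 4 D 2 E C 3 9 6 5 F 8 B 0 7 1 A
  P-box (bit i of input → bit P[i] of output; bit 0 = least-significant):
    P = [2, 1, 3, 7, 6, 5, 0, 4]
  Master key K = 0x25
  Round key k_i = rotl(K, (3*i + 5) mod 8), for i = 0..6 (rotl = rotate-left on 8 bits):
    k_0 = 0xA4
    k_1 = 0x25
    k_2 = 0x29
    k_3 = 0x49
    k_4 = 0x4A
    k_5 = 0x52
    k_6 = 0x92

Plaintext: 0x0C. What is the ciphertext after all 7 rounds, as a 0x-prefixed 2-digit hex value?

s_0 = plaintext = 0x0C
s_1 = Round(s_0, k_0) = 0xA5
s_2 = Round(s_1, k_1) = 0x33
s_3 = Round(s_2, k_2) = 0x92
s_4 = Round(s_3, k_3) = 0x3A
s_5 = Round(s_4, k_4) = 0xFB
s_6 = Round(s_5, k_5) = 0xE4
s_7 = Round(s_6, k_6) = 0x5A

0x5A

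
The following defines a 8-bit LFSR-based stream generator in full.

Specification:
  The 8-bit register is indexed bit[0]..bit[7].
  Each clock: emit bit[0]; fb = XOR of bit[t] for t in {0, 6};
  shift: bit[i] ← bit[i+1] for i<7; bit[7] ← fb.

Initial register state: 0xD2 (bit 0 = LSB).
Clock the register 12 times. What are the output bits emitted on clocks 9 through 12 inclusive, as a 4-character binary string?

1010

reg_0 = 0xD2
clock 1: out=0, reg = 0xE9
clock 2: out=1, reg = 0x74
clock 3: out=0, reg = 0xBA
clock 4: out=0, reg = 0x5D
clock 5: out=1, reg = 0x2E
clock 6: out=0, reg = 0x17
clock 7: out=1, reg = 0x8B
clock 8: out=1, reg = 0xC5
clock 9: out=1, reg = 0x62
clock 10: out=0, reg = 0xB1
clock 11: out=1, reg = 0xD8
clock 12: out=0, reg = 0xEC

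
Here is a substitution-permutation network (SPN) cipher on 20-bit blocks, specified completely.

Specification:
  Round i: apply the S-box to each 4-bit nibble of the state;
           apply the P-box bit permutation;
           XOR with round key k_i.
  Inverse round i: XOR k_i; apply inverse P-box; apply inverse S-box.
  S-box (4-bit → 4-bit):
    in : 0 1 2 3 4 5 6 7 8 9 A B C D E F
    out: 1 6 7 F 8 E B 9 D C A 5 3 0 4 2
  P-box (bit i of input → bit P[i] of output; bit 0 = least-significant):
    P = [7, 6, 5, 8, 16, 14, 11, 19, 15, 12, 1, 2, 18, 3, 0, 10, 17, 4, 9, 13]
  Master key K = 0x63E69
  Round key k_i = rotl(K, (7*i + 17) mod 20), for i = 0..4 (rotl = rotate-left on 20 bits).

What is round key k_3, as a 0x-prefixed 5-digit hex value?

0x58F9A

K = 0x63E69
k_0 = rotl(K, (7*0+17) mod 20) = rotl(K, 17) = 0x2C7CD
k_1 = rotl(K, (7*1+17) mod 20) = rotl(K, 4) = 0x3E696
k_2 = rotl(K, (7*2+17) mod 20) = rotl(K, 11) = 0x34B1F
k_3 = rotl(K, (7*3+17) mod 20) = rotl(K, 18) = 0x58F9A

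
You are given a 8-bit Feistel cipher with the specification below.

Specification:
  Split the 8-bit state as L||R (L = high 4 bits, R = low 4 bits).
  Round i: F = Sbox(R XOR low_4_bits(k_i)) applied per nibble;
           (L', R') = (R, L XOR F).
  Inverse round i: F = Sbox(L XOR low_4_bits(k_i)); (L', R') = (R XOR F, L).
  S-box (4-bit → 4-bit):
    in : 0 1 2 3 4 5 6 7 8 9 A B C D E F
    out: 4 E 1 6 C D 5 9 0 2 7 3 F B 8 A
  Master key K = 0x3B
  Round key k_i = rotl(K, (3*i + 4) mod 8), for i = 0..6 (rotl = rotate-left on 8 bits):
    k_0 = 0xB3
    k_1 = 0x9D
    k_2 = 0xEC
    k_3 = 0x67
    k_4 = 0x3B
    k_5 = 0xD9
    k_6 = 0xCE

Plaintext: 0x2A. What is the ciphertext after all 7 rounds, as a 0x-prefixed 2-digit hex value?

s_0 = plaintext = 0x2A
s_1 = Round(s_0, k_0) = 0xA0
s_2 = Round(s_1, k_1) = 0x01
s_3 = Round(s_2, k_2) = 0x1B
s_4 = Round(s_3, k_3) = 0xBE
s_5 = Round(s_4, k_4) = 0xE6
s_6 = Round(s_5, k_5) = 0x64
s_7 = Round(s_6, k_6) = 0x41

0x41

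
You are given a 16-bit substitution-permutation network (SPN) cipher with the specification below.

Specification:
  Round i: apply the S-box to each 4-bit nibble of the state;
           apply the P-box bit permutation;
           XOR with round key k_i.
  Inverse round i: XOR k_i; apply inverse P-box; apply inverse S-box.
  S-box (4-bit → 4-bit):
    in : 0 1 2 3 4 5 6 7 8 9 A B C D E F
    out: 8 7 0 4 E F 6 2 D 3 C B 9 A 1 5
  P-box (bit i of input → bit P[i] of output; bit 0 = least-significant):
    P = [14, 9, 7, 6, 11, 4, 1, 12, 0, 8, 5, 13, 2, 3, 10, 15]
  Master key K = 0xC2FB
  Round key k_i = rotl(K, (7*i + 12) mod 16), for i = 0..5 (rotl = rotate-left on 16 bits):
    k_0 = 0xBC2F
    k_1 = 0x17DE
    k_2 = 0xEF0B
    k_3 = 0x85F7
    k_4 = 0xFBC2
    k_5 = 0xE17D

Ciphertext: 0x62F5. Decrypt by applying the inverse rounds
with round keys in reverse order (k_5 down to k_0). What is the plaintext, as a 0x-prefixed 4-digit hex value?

0x17D6

s_0 = ciphertext = 0x62F5
s_1 = InvRound(s_0, k_5) = 0xD726
s_2 = InvRound(s_1, k_4) = 0xFAEA
s_3 = InvRound(s_2, k_3) = 0x1BB9
s_4 = InvRound(s_3, k_2) = 0xAA4F
s_5 = InvRound(s_4, k_1) = 0xABB3
s_6 = InvRound(s_5, k_0) = 0x17D6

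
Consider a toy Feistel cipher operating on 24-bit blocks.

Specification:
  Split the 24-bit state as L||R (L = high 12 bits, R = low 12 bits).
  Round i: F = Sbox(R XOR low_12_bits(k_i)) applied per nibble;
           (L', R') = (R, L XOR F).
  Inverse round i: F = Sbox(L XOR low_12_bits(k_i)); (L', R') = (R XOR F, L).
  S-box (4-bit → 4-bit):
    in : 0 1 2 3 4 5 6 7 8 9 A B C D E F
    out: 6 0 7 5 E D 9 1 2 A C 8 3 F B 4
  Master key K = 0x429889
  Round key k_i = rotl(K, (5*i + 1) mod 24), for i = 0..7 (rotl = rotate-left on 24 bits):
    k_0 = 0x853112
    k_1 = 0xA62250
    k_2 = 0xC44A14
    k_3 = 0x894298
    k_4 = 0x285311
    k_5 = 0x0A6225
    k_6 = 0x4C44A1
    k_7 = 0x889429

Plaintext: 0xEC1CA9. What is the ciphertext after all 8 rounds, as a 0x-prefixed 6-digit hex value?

0x166884

s_0 = plaintext = 0xEC1CA9
s_1 = Round(s_0, k_0) = 0xCA9149
s_2 = Round(s_1, k_1) = 0x1499A3
s_3 = Round(s_2, k_2) = 0x9A34C8
s_4 = Round(s_3, k_3) = 0x4C8075
s_5 = Round(s_4, k_4) = 0x075156
s_6 = Round(s_5, k_5) = 0x156560
s_7 = Round(s_6, k_6) = 0x560166
s_8 = Round(s_7, k_7) = 0x166884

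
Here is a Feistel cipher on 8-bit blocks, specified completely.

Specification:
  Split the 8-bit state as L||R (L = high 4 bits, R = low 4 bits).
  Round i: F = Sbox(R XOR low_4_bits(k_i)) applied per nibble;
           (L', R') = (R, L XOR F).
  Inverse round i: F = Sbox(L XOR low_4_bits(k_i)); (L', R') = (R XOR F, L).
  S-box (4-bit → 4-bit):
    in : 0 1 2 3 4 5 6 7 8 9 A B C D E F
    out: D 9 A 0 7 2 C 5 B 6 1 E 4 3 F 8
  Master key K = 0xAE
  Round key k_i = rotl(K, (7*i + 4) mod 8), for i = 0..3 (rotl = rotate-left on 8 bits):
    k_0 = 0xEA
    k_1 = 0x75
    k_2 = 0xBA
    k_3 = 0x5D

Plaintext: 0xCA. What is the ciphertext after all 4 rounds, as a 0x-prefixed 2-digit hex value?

0x4B

s_0 = plaintext = 0xCA
s_1 = Round(s_0, k_0) = 0xA1
s_2 = Round(s_1, k_1) = 0x1D
s_3 = Round(s_2, k_2) = 0xD4
s_4 = Round(s_3, k_3) = 0x4B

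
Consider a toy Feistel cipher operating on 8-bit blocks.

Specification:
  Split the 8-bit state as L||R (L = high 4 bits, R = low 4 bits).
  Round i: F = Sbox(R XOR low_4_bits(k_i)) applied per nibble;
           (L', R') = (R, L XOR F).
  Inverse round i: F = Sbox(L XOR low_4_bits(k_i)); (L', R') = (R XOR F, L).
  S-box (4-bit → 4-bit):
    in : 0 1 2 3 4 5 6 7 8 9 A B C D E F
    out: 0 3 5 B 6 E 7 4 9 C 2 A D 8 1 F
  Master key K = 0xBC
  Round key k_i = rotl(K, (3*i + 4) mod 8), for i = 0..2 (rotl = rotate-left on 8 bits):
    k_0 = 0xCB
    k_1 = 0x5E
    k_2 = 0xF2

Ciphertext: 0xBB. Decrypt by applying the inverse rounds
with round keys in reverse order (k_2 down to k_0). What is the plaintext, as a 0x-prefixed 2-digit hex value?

s_0 = ciphertext = 0xBB
s_1 = InvRound(s_0, k_2) = 0x7B
s_2 = InvRound(s_1, k_1) = 0x77
s_3 = InvRound(s_2, k_0) = 0xA7

0xA7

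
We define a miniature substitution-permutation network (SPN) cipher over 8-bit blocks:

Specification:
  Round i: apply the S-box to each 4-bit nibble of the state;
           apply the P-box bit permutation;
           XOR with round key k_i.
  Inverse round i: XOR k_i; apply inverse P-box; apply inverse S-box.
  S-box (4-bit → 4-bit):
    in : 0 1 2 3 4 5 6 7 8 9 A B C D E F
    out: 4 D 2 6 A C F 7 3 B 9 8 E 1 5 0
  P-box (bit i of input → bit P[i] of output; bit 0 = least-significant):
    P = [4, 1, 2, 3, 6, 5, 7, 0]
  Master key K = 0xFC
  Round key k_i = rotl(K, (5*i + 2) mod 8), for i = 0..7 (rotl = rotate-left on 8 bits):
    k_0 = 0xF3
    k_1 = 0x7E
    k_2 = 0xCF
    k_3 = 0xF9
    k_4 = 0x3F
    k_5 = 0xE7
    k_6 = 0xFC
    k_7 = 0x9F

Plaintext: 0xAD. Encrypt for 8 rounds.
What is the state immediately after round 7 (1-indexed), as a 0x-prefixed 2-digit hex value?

s_0 = plaintext = 0xAD
s_1 = Round(s_0, k_0) = 0xA2
s_2 = Round(s_1, k_1) = 0x3D
s_3 = Round(s_2, k_2) = 0x7F
s_4 = Round(s_3, k_3) = 0x19
s_5 = Round(s_4, k_4) = 0xE4
s_6 = Round(s_5, k_5) = 0x2D
s_7 = Round(s_6, k_6) = 0xCC
s_8 = Round(s_7, k_7) = 0x30

0xCC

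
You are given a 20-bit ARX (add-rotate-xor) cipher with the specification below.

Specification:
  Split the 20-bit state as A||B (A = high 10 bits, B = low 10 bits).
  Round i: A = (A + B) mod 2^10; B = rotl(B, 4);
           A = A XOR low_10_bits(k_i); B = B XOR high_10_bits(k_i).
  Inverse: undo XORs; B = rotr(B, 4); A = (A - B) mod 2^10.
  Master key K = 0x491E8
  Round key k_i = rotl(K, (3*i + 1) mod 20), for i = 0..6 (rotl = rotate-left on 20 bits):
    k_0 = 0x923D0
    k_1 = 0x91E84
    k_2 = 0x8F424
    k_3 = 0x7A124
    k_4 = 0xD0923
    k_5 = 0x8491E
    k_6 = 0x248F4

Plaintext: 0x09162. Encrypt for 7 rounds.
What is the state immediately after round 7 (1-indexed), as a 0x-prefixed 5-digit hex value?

s_0 = plaintext = 0x09162
s_1 = Round(s_0, k_0) = 0x9586D
s_2 = Round(s_1, k_1) = 0x11C96
s_3 = Round(s_2, k_2) = 0x3E75F
s_4 = Round(s_3, k_3) = 0x5F015
s_5 = Round(s_4, k_4) = 0x2CA12
s_6 = Round(s_5, k_5) = 0xF6B3A
s_7 = Round(s_6, k_6) = 0xF833E

0xF833E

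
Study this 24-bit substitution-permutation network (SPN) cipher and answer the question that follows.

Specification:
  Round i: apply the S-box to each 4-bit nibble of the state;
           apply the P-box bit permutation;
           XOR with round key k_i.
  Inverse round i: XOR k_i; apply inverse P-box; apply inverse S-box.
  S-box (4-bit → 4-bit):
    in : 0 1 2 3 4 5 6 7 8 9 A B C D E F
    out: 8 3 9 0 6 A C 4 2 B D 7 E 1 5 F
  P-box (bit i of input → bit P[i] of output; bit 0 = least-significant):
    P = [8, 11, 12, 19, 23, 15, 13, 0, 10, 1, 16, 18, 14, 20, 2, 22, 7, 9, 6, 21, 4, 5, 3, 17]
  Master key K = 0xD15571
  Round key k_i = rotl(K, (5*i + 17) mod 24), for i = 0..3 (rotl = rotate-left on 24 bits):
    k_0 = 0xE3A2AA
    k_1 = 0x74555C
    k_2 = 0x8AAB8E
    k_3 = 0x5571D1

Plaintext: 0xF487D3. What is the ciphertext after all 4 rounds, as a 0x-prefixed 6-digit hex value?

s_0 = plaintext = 0xF487D3
s_1 = Round(s_0, k_0) = 0x70A0D2
s_2 = Round(s_1, k_1) = 0x981450
s_3 = Round(s_2, k_2) = 0x9169BD
s_4 = Round(s_3, k_3) = 0x93D667

0x93D667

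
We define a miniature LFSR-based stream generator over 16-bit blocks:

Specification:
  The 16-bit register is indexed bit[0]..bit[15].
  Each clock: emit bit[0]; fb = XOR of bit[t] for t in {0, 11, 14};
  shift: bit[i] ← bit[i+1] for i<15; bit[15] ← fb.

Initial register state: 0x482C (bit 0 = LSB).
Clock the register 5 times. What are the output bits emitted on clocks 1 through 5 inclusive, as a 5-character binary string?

00110

reg_0 = 0x482C
clock 1: out=0, reg = 0x2416
clock 2: out=0, reg = 0x120B
clock 3: out=1, reg = 0x8905
clock 4: out=1, reg = 0x4482
clock 5: out=0, reg = 0xA241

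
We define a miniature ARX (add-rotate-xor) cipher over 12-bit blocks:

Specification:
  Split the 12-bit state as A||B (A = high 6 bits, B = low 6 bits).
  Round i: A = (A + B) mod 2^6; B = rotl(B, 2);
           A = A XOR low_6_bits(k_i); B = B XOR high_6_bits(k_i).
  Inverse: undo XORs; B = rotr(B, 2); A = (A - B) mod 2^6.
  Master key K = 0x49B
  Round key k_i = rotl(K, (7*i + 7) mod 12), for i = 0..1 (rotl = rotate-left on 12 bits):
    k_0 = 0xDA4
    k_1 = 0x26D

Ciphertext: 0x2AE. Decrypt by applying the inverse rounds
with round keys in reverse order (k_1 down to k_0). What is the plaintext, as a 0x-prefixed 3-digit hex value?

s_0 = ciphertext = 0x2AE
s_1 = InvRound(s_0, k_1) = 0xBB9
s_2 = InvRound(s_1, k_0) = 0x5F3

0x5F3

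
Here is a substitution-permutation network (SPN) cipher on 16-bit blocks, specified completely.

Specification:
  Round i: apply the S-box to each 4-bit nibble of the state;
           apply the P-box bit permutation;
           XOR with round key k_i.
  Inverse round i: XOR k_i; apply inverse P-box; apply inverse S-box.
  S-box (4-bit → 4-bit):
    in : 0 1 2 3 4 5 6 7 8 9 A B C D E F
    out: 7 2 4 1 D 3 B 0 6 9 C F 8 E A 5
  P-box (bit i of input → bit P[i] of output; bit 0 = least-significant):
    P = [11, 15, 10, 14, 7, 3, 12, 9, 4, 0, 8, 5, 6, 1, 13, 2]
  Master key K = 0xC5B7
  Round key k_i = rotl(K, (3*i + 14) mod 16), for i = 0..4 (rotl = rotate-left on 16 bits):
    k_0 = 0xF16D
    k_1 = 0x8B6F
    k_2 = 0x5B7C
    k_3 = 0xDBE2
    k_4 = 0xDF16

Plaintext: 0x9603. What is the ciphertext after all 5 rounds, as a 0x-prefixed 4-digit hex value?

0xD429

s_0 = plaintext = 0x9603
s_1 = Round(s_0, k_0) = 0xE990
s_2 = Round(s_1, k_1) = 0x05D9
s_3 = Round(s_2, k_2) = 0x2127
s_4 = Round(s_3, k_3) = 0xEBE3
s_5 = Round(s_4, k_4) = 0xD429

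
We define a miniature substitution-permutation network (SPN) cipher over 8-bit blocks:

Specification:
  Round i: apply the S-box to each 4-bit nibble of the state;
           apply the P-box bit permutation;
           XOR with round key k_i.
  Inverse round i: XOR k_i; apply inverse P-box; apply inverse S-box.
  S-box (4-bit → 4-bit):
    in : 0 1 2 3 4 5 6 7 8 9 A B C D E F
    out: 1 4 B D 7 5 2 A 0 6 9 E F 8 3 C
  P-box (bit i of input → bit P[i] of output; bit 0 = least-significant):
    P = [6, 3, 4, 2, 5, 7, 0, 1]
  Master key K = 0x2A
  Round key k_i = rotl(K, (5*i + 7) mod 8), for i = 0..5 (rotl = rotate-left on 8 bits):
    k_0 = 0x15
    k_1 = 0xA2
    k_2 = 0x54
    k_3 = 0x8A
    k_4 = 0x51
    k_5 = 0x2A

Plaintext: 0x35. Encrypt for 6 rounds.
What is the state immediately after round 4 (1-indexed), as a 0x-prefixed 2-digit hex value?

0x45

s_0 = plaintext = 0x35
s_1 = Round(s_0, k_0) = 0x66
s_2 = Round(s_1, k_1) = 0x2A
s_3 = Round(s_2, k_2) = 0xB2
s_4 = Round(s_3, k_3) = 0x45
s_5 = Round(s_4, k_4) = 0xA0
s_6 = Round(s_5, k_5) = 0x48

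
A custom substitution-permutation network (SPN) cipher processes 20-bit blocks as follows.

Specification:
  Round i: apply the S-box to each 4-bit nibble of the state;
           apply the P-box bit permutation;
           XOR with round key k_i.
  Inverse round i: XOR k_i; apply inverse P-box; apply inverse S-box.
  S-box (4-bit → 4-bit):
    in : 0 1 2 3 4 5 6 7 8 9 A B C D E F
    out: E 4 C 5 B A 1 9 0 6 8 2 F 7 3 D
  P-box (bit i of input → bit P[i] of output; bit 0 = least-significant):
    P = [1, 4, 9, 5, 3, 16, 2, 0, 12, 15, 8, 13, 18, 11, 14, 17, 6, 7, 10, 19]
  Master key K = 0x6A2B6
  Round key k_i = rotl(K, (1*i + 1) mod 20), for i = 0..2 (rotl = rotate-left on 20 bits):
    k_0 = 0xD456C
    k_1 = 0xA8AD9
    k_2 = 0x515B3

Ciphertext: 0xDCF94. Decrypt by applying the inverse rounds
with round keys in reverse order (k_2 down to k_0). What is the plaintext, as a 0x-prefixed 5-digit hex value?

s_0 = ciphertext = 0xDCF94
s_1 = InvRound(s_0, k_2) = 0xA9E2F
s_2 = InvRound(s_1, k_1) = 0xD8614
s_3 = InvRound(s_2, k_0) = 0x61960

0x61960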